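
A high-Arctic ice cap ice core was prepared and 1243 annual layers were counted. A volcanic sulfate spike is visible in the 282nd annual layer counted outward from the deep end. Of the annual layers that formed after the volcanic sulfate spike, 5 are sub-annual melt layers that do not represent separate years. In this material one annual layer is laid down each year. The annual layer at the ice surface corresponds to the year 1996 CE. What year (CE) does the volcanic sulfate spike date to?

1040 CE

1243 − 282 = 961 annual layers lie beyond the volcanic sulfate spike toward the ice surface.
Excluding 5 false annual layers: 961 − 5 = 956.
1996 − 956 = 1040 CE.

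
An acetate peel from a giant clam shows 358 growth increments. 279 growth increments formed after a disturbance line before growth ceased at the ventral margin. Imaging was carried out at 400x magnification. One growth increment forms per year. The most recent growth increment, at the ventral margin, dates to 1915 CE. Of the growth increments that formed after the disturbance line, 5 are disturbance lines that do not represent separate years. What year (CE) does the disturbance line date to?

279 growth increments post-date the disturbance line.
279 − 5 false = 274 true growth increments after the disturbance line.
1915 − 274 = 1641 CE.

1641 CE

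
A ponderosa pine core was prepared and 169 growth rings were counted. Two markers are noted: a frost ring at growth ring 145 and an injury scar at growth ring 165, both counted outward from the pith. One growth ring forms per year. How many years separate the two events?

165 − 145 = 20 growth rings lie between the two events.
One growth ring per year makes the interval 20 years.

20 years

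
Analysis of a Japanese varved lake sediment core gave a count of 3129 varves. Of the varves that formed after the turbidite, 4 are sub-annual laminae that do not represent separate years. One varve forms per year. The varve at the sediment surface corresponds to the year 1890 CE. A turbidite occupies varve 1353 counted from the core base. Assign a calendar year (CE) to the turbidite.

118 CE

Between varve 1353 and the sediment surface there are 3129 − 1353 = 1776 varves.
Excluding 4 false varves: 1776 − 4 = 1772.
1890 − 1772 = 118 CE.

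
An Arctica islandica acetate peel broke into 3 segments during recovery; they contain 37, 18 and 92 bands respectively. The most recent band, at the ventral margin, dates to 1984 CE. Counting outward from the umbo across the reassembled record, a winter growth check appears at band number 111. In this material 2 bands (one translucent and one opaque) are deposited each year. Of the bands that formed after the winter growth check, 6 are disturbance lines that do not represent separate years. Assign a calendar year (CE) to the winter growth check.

1969 CE

Total bands = 37 + 18 + 92 = 147.
Between band 111 and the ventral margin there are 147 − 111 = 36 bands.
Removing the 6 false bands leaves 36 − 6 = 30 true bands beyond the winter growth check.
Dividing by 2 bands per year: 30 / 2 = 15 years.
The band at the ventral margin is 1984 CE, so the winter growth check dates to 1984 − 15 = 1969 CE.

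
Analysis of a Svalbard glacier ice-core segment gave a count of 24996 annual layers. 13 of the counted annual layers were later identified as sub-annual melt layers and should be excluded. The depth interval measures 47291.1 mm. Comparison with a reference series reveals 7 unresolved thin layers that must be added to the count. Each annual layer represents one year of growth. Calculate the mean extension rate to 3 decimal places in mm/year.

True annual layer count = 24996 − 13 + 7 = 24990.
Mean rate = 47291.1 mm / 24990 years ≈ 1.892 mm/year.

1.892 mm/year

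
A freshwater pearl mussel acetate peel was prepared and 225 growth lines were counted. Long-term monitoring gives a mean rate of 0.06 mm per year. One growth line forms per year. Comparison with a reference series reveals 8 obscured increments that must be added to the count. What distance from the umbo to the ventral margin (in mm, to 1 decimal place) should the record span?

14.0 mm

True growth line count = 225 + 8 = 233.
233 years at 0.06 mm/year gives 0.06 × 233 = 14.0 mm.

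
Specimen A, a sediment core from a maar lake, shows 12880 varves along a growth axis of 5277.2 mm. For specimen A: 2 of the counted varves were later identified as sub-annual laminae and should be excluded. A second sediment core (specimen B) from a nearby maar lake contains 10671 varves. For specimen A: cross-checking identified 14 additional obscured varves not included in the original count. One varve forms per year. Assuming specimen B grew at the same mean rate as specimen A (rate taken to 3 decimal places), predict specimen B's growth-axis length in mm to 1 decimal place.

Specimen A: true varve count = 12880 − 2 + 14 = 12892.
A: Mean rate = 5277.2 mm / 12892 years ≈ 0.409 mm/year.
Length of B = 0.409 × 10671 = 4364.4 mm.

4364.4 mm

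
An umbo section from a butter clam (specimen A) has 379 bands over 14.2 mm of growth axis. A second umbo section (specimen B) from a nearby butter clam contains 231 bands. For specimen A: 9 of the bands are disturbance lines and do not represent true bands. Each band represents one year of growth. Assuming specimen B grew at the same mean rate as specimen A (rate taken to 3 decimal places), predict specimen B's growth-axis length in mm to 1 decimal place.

8.8 mm

Specimen A: adjusted count: 379 − 9 = 370 bands.
A: Mean rate = 14.2 mm / 370 years ≈ 0.038 mm per year.
For B, 0.038 mm/year × 231 years = 8.8 mm.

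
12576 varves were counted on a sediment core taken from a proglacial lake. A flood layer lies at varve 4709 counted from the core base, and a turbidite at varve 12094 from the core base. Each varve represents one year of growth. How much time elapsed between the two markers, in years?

7385 years

Separation: 12094 − 4709 = 7385 varves.
That is 7385 years at one varve per year.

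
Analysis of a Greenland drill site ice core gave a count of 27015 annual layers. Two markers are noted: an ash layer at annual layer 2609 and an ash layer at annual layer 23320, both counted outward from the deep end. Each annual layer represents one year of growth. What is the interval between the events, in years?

The two markers are separated by 23320 − 2609 = 20711 annual layers.
One annual layer per year makes the interval 20711 years.

20711 yr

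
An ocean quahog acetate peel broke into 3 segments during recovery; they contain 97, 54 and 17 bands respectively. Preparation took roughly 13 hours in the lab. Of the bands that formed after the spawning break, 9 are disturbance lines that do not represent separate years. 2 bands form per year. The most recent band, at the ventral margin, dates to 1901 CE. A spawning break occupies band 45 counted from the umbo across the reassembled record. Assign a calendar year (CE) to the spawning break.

1844 CE

Total bands = 97 + 54 + 17 = 168.
168 − 45 = 123 bands lie beyond the spawning break toward the ventral margin.
123 − 9 false = 114 true bands after the spawning break.
114 bands at 2 per year is 114 / 2 = 57 years.
1901 − 57 = 1844 CE.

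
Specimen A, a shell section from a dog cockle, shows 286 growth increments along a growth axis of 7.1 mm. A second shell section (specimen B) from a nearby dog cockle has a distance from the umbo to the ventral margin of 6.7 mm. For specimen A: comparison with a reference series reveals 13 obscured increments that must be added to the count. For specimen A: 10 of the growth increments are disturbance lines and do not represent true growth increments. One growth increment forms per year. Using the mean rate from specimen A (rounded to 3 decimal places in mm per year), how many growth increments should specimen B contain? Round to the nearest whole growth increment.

Specimen A: true growth increment count = 286 − 10 + 13 = 289.
A: Mean rate = 7.1 mm / 289 years ≈ 0.025 mm/year.
Specimen B: 6.7 mm / 0.025 mm per year = 268.00 years ≈ 268 growth increments.

268 growth increments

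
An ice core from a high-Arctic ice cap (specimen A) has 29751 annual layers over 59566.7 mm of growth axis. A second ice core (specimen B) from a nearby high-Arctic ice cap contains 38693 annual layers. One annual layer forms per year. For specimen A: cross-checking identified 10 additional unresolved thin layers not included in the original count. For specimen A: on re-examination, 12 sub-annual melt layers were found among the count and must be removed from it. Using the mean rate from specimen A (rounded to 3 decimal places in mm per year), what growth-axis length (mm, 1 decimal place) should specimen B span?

77463.4 mm

Specimen A: adjusted count: 29751 − 12 + 10 = 29749 annual layers.
A: 59566.7 mm over 29749 years gives 59566.7 / 29749 ≈ 2.002 mm per year.
For B, 2.002 mm/year × 38693 years = 77463.4 mm.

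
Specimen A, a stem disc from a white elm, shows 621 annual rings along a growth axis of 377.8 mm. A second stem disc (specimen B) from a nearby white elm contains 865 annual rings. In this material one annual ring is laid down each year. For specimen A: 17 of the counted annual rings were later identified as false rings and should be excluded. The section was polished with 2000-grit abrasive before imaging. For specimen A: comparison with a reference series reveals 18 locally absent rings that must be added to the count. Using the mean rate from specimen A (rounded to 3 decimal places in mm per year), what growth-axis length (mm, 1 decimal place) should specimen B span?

Specimen A: adjusted count: 621 − 17 + 18 = 622 annual rings.
A: Mean rate = 377.8 mm / 622 years ≈ 0.607 mm/year.
Length of B = 0.607 × 865 = 525.1 mm.

525.1 mm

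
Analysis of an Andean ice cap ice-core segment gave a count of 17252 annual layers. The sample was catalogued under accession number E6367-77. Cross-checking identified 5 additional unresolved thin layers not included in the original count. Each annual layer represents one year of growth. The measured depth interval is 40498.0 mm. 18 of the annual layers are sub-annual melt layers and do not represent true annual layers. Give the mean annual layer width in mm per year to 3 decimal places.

After corrections the count is 17252 − 18 + 5 = 17239 annual layers.
Mean rate = 40498.0 mm / 17239 years ≈ 2.349 mm per year.

2.349 mm per year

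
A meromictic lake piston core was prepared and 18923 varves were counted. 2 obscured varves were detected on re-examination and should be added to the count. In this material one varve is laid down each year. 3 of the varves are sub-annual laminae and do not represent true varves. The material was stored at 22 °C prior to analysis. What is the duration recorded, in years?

Adjusted count: 18923 − 3 + 2 = 18922 varves.
At one varve per year, that is 18922 years.

18922 yr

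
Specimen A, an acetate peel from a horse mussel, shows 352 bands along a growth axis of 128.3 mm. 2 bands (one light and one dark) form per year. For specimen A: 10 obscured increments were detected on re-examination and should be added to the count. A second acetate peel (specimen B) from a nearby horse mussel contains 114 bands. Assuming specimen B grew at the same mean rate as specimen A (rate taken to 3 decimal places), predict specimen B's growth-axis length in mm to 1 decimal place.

40.4 mm

Specimen A: after corrections the count is 352 + 10 = 362 bands.
Specimen A: 362 bands at 2 per year is 362 / 2 = 181 years.
A: 128.3 mm over 181 years gives 128.3 / 181 ≈ 0.709 mm per year.
Specimen B: with 2 bands per year, 114 / 2 = 57 years. For B, 0.709 mm/year × 57 years = 40.4 mm.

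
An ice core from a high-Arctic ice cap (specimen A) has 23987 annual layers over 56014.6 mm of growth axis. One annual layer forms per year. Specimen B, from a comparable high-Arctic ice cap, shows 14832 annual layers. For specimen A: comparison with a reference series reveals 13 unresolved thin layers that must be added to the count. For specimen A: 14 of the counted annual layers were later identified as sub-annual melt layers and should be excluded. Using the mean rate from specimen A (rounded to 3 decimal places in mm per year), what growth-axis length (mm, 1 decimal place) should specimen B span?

Specimen A: true annual layer count = 23987 − 14 + 13 = 23986.
A: Mean rate = 56014.6 mm / 23986 years ≈ 2.335 mm per year.
B's length ≈ 2.335 × 14832 = 34632.7 mm.

34632.7 mm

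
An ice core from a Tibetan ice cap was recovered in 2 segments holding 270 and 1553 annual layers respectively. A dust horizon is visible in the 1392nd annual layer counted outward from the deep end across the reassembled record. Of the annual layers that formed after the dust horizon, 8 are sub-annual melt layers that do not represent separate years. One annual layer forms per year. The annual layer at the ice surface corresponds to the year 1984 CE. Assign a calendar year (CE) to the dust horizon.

1561 CE

Total annual layers = 270 + 1553 = 1823.
1823 − 1392 = 431 annual layers lie beyond the dust horizon toward the ice surface.
Removing the 8 false annual layers leaves 431 − 8 = 423 true annual layers beyond the dust horizon.
1984 − 423 = 1561 CE.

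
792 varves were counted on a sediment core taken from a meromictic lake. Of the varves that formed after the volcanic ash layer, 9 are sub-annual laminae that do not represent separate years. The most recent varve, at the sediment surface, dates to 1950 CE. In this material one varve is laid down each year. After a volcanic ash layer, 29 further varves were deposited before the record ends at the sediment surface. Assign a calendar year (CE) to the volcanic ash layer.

1930 CE

29 varves post-date the volcanic ash layer.
29 − 9 false = 20 true varves after the volcanic ash layer.
The varve at the sediment surface is 1950 CE, so the volcanic ash layer dates to 1950 − 20 = 1930 CE.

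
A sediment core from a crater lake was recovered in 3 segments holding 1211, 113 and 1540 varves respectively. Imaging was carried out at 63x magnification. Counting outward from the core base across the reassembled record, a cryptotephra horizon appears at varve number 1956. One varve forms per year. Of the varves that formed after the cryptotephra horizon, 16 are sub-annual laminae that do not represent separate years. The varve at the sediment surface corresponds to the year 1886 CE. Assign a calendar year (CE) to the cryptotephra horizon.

994 CE

Total varves = 1211 + 113 + 1540 = 2864.
Between varve 1956 and the sediment surface there are 2864 − 1956 = 908 varves.
Excluding 16 false varves: 908 − 16 = 892.
The varve at the sediment surface is 1886 CE, so the cryptotephra horizon dates to 1886 − 892 = 994 CE.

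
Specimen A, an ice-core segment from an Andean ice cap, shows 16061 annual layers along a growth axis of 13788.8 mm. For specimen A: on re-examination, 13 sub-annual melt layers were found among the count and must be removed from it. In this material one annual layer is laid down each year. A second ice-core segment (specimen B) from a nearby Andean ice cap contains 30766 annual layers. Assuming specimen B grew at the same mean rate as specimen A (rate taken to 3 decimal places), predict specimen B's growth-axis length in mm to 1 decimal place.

Specimen A: adjusted count: 16061 − 13 = 16048 annual layers.
A: Mean rate = 13788.8 mm / 16048 years ≈ 0.859 mm/year.
For B, 0.859 mm/year × 30766 years = 26428.0 mm.

26428.0 mm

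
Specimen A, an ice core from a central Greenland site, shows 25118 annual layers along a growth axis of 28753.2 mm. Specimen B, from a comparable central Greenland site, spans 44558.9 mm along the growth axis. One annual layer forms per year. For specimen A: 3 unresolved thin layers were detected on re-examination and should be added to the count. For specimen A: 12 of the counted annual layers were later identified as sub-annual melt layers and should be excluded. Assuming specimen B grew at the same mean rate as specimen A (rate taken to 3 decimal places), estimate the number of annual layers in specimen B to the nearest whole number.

Specimen A: after corrections the count is 25118 − 12 + 3 = 25109 annual layers.
A: Mean rate = 28753.2 mm / 25109 years ≈ 1.145 mm per year.
Specimen B: 44558.9 mm / 1.145 mm per year = 38916.07 years ≈ 38916 annual layers.

38916 annual layers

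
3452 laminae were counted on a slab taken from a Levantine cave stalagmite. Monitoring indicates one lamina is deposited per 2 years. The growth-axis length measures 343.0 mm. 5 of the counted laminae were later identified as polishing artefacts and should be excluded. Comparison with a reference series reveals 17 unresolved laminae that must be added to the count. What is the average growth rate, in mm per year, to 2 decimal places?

0.05 mm per year

After corrections the count is 3452 − 5 + 17 = 3464 laminae.
Multiplying by 2 years per lamina: 3464 × 2 = 6928 years.
343.0 mm over 6928 years gives 343.0 / 6928 ≈ 0.05 mm per year.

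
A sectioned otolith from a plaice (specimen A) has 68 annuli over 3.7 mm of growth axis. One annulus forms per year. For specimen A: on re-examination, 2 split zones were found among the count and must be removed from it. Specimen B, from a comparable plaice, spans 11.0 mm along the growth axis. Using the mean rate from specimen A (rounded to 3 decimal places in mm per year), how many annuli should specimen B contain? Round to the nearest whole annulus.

196 annuli

Specimen A: after corrections the count is 68 − 2 = 66 annuli.
A: 3.7 mm over 66 years gives 3.7 / 66 ≈ 0.056 mm/year.
Specimen B: 11.0 mm / 0.056 mm per year = 196.43 years ≈ 196 annuli.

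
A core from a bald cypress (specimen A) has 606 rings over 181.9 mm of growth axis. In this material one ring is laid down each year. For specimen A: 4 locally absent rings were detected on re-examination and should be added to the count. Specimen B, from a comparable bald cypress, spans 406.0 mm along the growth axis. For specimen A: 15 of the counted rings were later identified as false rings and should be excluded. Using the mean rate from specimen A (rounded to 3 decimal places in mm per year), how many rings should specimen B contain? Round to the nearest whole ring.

1327 rings

Specimen A: adjusted count: 606 − 15 + 4 = 595 rings.
A: Mean rate = 181.9 mm / 595 years ≈ 0.306 mm/year.
Specimen B: 406.0 mm / 0.306 mm per year = 1326.80 years ≈ 1327 rings.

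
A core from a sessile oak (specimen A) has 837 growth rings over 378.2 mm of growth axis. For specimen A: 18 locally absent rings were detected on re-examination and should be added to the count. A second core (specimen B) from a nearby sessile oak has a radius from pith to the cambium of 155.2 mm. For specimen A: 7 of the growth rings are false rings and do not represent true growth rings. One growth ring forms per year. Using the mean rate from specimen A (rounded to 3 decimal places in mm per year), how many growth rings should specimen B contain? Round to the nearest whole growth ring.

348 growth rings

Specimen A: true growth ring count = 837 − 7 + 18 = 848.
A: 378.2 mm over 848 years gives 378.2 / 848 ≈ 0.446 mm per year.
Specimen B: 155.2 mm / 0.446 mm per year = 347.98 years ≈ 348 growth rings.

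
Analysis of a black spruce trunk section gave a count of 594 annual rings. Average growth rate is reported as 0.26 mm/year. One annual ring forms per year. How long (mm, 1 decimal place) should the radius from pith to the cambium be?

594 years of growth are recorded.
Length ≈ 0.26 × 594 = 154.4 mm.

154.4 mm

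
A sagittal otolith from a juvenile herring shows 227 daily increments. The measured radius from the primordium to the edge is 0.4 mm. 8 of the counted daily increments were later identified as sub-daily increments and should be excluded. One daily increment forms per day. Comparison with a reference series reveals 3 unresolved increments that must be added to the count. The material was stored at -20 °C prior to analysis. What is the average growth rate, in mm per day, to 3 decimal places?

After corrections the count is 227 − 8 + 3 = 222 daily increments.
0.4 mm over 222 days gives 0.4 / 222 ≈ 0.002 mm per day.

0.002 mm per day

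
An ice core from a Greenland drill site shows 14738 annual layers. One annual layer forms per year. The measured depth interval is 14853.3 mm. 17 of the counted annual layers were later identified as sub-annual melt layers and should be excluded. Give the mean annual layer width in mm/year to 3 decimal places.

Adjusted count: 14738 − 17 = 14721 annual layers.
Mean rate = 14853.3 mm / 14721 years ≈ 1.009 mm/year.

1.009 mm/year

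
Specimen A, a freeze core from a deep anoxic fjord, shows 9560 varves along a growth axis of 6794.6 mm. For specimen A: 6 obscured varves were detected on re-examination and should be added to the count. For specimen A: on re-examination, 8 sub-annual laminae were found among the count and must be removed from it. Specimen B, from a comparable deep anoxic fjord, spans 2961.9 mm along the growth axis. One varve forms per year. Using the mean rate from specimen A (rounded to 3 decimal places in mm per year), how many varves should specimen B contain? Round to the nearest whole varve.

4166 varves

Specimen A: true varve count = 9560 − 8 + 6 = 9558.
A: Extension rate ≈ 6794.6 / 9558 = 0.711 mm/year.
Specimen B: 2961.9 mm / 0.711 mm per year = 4165.82 years ≈ 4166 varves.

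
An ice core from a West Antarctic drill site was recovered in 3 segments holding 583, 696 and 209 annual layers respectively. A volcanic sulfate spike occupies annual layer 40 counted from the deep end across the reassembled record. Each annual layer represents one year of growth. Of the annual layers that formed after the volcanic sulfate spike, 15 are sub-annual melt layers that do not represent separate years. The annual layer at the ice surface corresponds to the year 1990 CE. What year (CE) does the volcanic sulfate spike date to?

Total annual layers = 583 + 696 + 209 = 1488.
1488 − 40 = 1448 annual layers lie beyond the volcanic sulfate spike toward the ice surface.
Excluding 15 false annual layers: 1448 − 15 = 1433.
Counting back 1433 years from 1990 CE places the volcanic sulfate spike in 1990 − 1433 = 557 CE.

557 CE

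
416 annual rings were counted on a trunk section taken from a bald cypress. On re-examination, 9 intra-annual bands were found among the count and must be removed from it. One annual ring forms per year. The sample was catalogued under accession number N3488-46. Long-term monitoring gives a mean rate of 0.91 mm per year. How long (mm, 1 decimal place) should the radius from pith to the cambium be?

Correcting the raw count gives 416 − 9 = 407 true annual rings.
407 years at 0.91 mm/year gives 0.91 × 407 = 370.4 mm.

370.4 mm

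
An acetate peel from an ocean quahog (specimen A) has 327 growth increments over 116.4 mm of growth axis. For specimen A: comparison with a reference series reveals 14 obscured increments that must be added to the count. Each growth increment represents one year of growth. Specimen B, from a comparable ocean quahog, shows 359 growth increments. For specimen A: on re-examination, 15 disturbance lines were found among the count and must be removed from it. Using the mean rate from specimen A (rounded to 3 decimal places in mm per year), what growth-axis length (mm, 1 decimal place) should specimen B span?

Specimen A: adjusted count: 327 − 15 + 14 = 326 growth increments.
A: Mean rate = 116.4 mm / 326 years ≈ 0.357 mm per year.
For B, 0.357 mm/year × 359 years = 128.2 mm.

128.2 mm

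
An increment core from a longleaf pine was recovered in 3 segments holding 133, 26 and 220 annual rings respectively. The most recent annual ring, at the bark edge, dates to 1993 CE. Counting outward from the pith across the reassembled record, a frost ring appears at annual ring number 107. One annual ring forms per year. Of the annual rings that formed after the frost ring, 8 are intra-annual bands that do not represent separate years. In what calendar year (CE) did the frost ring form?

Total annual rings = 133 + 26 + 220 = 379.
379 − 107 = 272 annual rings lie beyond the frost ring toward the bark edge.
Excluding 8 false annual rings: 272 − 8 = 264.
The annual ring at the bark edge is 1993 CE, so the frost ring dates to 1993 − 264 = 1729 CE.

1729 CE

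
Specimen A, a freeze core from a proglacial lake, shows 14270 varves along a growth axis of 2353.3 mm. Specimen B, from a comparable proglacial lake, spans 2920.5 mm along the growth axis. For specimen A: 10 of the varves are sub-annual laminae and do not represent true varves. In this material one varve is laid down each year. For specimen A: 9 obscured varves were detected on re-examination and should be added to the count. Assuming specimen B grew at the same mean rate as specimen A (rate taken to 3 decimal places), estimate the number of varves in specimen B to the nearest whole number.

Specimen A: true varve count = 14270 − 10 + 9 = 14269.
A: Extension rate ≈ 2353.3 / 14269 = 0.165 mm per year.
Specimen B: 2920.5 mm / 0.165 mm per year = 17700.00 years ≈ 17700 varves.

17700 varves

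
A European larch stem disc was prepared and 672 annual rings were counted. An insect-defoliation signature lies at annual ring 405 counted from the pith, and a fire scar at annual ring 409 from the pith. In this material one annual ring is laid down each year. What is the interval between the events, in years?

409 − 405 = 4 annual rings lie between the two events.
At one annual ring per year, 4 years elapsed between them.

4 years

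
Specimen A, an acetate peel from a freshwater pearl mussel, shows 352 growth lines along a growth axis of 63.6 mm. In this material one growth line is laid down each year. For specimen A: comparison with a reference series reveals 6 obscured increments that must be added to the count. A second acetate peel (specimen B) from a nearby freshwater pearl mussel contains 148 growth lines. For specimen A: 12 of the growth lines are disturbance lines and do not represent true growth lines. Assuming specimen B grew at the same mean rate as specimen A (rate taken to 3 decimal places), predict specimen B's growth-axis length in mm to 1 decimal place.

27.2 mm

Specimen A: adjusted count: 352 − 12 + 6 = 346 growth lines.
A: Mean rate = 63.6 mm / 346 years ≈ 0.184 mm/year.
B's length ≈ 0.184 × 148 = 27.2 mm.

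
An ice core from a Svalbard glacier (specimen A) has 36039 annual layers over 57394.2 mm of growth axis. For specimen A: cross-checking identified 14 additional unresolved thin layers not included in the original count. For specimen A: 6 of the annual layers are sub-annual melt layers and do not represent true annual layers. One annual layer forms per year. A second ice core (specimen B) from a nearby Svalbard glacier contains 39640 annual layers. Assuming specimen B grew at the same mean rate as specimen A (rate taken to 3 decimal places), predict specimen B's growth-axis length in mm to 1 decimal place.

63106.9 mm

Specimen A: after corrections the count is 36039 − 6 + 14 = 36047 annual layers.
A: Extension rate ≈ 57394.2 / 36047 = 1.592 mm per year.
Length of B = 1.592 × 39640 = 63106.9 mm.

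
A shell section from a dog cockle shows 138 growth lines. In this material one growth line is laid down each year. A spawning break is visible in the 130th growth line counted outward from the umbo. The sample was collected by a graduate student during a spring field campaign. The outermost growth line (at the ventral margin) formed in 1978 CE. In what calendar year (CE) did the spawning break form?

1970 CE

The spawning break sits at growth line 130 from the umbo, so 138 − 130 = 8 growth lines formed after it.
1978 − 8 = 1970 CE.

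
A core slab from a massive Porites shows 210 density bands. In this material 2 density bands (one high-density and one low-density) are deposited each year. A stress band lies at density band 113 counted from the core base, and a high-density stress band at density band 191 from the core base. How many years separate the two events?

191 − 113 = 78 density bands lie between the two events.
78 density bands at 2 per year is 78 / 2 = 39 years.

39 yr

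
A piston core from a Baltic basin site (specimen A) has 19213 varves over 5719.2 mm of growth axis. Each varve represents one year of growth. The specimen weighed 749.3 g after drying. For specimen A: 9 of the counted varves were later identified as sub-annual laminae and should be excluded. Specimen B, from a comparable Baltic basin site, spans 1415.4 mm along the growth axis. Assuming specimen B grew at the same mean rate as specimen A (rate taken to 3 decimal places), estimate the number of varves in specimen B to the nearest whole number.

4750 varves

Specimen A: adjusted count: 19213 − 9 = 19204 varves.
A: 5719.2 mm over 19204 years gives 5719.2 / 19204 ≈ 0.298 mm per year.
For B, 1415.4 / 0.298 = 4749.66 years ≈ 4750 varves.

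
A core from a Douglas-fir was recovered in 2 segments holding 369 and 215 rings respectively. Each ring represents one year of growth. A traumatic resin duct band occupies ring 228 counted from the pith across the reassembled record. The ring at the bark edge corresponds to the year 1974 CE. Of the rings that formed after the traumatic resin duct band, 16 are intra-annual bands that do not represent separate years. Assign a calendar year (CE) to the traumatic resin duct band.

Total rings = 369 + 215 = 584.
584 − 228 = 356 rings lie beyond the traumatic resin duct band toward the bark edge.
356 − 16 false = 340 true rings after the traumatic resin duct band.
Counting back 340 years from 1974 CE places the traumatic resin duct band in 1974 − 340 = 1634 CE.

1634 CE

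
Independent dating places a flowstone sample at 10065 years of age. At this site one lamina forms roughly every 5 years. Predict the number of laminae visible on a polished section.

One lamina every 5 years means 10065 / 5 = 2013 laminae.
So 2013 laminae should be present.

2013 laminae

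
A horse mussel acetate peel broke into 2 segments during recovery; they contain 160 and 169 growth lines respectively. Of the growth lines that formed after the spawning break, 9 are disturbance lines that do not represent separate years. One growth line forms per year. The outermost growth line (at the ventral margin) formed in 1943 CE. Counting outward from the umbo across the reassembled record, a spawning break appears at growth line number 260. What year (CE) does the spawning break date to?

1883 CE

Total growth lines = 160 + 169 = 329.
Between growth line 260 and the ventral margin there are 329 − 260 = 69 growth lines.
69 − 9 false = 60 true growth lines after the spawning break.
Counting back 60 years from 1943 CE places the spawning break in 1943 − 60 = 1883 CE.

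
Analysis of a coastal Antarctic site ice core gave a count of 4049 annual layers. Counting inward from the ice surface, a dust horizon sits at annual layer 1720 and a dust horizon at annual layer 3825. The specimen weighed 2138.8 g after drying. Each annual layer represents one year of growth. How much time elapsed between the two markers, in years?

3825 − 1720 = 2105 annual layers lie between the two events.
One annual layer per year makes the interval 2105 years.

2105 yr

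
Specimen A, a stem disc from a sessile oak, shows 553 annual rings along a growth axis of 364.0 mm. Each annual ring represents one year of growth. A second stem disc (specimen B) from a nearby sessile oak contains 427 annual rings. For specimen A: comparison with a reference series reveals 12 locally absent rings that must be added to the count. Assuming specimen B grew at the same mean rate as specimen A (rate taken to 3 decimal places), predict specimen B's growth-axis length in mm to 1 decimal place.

Specimen A: correcting the raw count gives 553 + 12 = 565 true annual rings.
A: 364.0 mm over 565 years gives 364.0 / 565 ≈ 0.644 mm per year.
B's length ≈ 0.644 × 427 = 275.0 mm.

275.0 mm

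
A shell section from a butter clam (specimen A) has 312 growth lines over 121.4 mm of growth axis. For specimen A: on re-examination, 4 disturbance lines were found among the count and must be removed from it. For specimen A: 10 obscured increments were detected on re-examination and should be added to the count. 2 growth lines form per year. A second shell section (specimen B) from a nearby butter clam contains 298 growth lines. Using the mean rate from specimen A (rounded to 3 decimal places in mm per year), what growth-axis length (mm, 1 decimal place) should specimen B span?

Specimen A: correcting the raw count gives 312 − 4 + 10 = 318 true growth lines.
Specimen A: with 2 growth lines per year, 318 / 2 = 159 years.
A: Mean rate = 121.4 mm / 159 years ≈ 0.764 mm/yr.
Specimen B: dividing by 2 growth lines per year: 298 / 2 = 149 years. Length of B = 0.764 × 149 = 113.8 mm.

113.8 mm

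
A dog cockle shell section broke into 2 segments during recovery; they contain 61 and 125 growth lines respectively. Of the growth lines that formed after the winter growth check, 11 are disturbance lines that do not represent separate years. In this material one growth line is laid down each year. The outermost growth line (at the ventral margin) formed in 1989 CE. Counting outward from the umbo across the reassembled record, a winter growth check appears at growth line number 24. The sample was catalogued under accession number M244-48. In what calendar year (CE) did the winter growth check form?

Total growth lines = 61 + 125 = 186.
The winter growth check sits at growth line 24 from the umbo, so 186 − 24 = 162 growth lines formed after it.
Excluding 11 false growth lines: 162 − 11 = 151.
The growth line at the ventral margin is 1989 CE, so the winter growth check dates to 1989 − 151 = 1838 CE.

1838 CE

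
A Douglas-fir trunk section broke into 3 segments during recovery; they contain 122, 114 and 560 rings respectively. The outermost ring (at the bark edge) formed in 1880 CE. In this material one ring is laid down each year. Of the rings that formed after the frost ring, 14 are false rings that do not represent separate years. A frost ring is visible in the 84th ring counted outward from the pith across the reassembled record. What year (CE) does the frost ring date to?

Total rings = 122 + 114 + 560 = 796.
796 − 84 = 712 rings lie beyond the frost ring toward the bark edge.
Excluding 14 false rings: 712 − 14 = 698.
The ring at the bark edge is 1880 CE, so the frost ring dates to 1880 − 698 = 1182 CE.

1182 CE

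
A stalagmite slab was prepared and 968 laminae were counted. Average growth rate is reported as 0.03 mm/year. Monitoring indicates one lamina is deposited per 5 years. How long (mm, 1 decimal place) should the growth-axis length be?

Multiplying by 5 years per lamina: 968 × 5 = 4840 years.
4840 years at 0.03 mm/year gives 0.03 × 4840 = 145.2 mm.

145.2 mm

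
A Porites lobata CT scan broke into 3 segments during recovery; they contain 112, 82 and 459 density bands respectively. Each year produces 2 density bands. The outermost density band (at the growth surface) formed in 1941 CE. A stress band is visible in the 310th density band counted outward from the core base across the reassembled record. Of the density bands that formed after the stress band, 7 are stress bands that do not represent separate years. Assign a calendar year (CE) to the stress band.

Total density bands = 112 + 82 + 459 = 653.
The stress band sits at density band 310 from the core base, so 653 − 310 = 343 density bands formed after it.
343 − 7 false = 336 true density bands after the stress band.
336 density bands at 2 per year is 336 / 2 = 168 years.
Counting back 168 years from 1941 CE places the stress band in 1941 − 168 = 1773 CE.

1773 CE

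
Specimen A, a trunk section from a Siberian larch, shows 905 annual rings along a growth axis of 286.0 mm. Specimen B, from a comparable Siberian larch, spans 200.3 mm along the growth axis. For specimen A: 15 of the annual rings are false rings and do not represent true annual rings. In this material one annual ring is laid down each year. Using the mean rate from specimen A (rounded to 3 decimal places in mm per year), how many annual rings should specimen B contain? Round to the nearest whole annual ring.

Specimen A: after corrections the count is 905 − 15 = 890 annual rings.
A: Extension rate ≈ 286.0 / 890 = 0.321 mm per year.
Specimen B: 200.3 mm / 0.321 mm per year = 623.99 years ≈ 624 annual rings.

624 annual rings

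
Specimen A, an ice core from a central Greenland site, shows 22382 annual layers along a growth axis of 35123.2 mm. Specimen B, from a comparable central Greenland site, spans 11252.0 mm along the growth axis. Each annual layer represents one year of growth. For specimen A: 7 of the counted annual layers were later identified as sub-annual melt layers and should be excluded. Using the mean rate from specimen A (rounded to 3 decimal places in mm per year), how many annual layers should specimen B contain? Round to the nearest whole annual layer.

Specimen A: correcting the raw count gives 22382 − 7 = 22375 true annual layers.
A: 35123.2 mm over 22375 years gives 35123.2 / 22375 ≈ 1.570 mm/year.
Specimen B: 11252.0 mm / 1.570 mm per year = 7166.88 years ≈ 7167 annual layers.

7167 annual layers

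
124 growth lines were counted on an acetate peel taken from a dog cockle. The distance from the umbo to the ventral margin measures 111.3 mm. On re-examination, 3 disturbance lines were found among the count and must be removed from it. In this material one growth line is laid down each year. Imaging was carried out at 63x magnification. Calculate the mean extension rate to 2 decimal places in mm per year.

Adjusted count: 124 − 3 = 121 growth lines.
111.3 mm over 121 years gives 111.3 / 121 ≈ 0.92 mm per year.

0.92 mm per year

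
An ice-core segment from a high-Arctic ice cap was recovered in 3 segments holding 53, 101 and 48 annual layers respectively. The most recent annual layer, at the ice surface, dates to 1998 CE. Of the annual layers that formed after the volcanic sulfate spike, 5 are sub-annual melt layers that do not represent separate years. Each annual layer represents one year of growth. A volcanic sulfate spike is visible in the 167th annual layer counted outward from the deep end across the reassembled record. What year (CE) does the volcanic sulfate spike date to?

1968 CE

Total annual layers = 53 + 101 + 48 = 202.
Between annual layer 167 and the ice surface there are 202 − 167 = 35 annual layers.
Removing the 5 false annual layers leaves 35 − 5 = 30 true annual layers beyond the volcanic sulfate spike.
Counting back 30 years from 1998 CE places the volcanic sulfate spike in 1998 − 30 = 1968 CE.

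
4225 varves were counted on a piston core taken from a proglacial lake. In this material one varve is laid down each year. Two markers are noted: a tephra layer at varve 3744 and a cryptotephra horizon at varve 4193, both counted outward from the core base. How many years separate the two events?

449 years

4193 − 3744 = 449 varves lie between the two events.
That is 449 years at one varve per year.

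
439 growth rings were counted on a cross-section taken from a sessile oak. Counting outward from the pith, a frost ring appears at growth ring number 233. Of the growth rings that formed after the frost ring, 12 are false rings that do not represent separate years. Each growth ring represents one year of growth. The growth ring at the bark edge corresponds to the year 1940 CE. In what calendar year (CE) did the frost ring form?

1746 CE

Between growth ring 233 and the bark edge there are 439 − 233 = 206 growth rings.
Removing the 12 false growth rings leaves 206 − 12 = 194 true growth rings beyond the frost ring.
The growth ring at the bark edge is 1940 CE, so the frost ring dates to 1940 − 194 = 1746 CE.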